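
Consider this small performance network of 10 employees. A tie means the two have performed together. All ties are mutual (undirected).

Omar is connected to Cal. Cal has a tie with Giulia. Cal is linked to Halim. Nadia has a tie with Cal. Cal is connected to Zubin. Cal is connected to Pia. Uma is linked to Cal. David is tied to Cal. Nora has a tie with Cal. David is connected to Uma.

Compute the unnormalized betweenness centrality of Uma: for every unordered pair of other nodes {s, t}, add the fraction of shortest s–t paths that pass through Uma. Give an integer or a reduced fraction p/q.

0

No shortest path between any pair of other nodes passes through Uma.
Summing the contributions gives betweenness(Uma) = 0.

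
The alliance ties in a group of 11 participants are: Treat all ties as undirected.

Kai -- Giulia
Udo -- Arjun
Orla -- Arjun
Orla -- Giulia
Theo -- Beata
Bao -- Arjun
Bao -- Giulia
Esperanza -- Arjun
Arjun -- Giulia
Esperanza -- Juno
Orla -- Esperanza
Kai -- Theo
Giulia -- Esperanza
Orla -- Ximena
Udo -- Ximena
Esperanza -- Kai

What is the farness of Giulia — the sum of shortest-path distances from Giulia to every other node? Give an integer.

Distances from Giulia: Arjun:1, Bao:1, Beata:3, Esperanza:1, Juno:2, Kai:1, Orla:1, Theo:2, Udo:2, Ximena:2.
Sum = 1 + 1 + 3 + 1 + 2 + 1 + 1 + 2 + 2 + 2 = 16.

16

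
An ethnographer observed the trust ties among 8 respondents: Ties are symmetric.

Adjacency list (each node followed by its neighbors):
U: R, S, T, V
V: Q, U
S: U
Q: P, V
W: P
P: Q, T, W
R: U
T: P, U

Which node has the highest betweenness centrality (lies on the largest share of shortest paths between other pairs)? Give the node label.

U

Unnormalized betweenness of each node: P:7, Q:2, R:0, S:0, T:6, U:12, V:3, W:0.
U has the largest value, 12, making it the main broker — the node through which the most shortest paths run.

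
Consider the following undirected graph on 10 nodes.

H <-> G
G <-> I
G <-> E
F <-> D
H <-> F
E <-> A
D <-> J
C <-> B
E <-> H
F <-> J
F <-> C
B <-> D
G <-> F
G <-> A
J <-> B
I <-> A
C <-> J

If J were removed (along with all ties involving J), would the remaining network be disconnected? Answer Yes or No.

No

Even without J, every remaining node can still reach every other (the residual graph is connected), so J is not a cut vertex.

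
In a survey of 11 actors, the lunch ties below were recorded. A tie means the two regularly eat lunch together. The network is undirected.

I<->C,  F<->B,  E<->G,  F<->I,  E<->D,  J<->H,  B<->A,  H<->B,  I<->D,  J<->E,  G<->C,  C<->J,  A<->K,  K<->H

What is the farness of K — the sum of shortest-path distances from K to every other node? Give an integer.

27

Distances from K: A:1, B:2, C:3, D:4, E:3, F:3, G:4, H:1, I:4, J:2.
Sum = 1 + 2 + 3 + 4 + 3 + 3 + 4 + 1 + 4 + 2 = 27.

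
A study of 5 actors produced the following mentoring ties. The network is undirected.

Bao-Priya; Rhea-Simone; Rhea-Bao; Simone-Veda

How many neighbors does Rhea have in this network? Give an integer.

Rhea is directly tied to Bao and Simone. That is 2 neighbors, so the degree of Rhea is 2.

2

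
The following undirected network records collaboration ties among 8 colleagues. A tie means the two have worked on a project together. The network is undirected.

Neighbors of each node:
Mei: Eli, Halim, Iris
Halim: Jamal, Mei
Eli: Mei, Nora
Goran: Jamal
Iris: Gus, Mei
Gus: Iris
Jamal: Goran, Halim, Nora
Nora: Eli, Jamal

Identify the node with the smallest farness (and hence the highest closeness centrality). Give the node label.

Mei

Farness (sum of distances to all others) for each node — Eli:14, Goran:20, Gus:22, Halim:13, Iris:16, Jamal:14, Mei:12, Nora:15.
The smallest farness is 12, for Mei, so Mei has the highest closeness.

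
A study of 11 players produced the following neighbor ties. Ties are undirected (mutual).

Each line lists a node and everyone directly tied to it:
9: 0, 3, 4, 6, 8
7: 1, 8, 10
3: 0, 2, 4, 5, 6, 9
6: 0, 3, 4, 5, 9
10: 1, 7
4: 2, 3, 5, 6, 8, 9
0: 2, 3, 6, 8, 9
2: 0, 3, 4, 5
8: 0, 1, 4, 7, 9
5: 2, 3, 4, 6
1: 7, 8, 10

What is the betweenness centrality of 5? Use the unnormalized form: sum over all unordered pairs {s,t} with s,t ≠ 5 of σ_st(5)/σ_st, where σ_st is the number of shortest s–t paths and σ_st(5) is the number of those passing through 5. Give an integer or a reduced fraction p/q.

1/4

Pairs whose geodesics pass through 5 — 2–6: 1/4.
All other pairs contribute 0.
Summing the contributions gives betweenness(5) = 1/4.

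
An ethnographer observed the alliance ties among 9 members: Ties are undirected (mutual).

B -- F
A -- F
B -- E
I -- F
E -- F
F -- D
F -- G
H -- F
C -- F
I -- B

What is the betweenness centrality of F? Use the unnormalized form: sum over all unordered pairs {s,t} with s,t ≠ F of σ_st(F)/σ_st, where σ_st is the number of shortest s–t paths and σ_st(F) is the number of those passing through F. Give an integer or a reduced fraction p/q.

Pairs whose geodesics pass through F — H–G: 1; H–A: 1; H–C: 1; H–B: 1; H–I: 1; H–D: 1; H–E: 1; G–A: 1; G–C: 1; G–B: 1; G–I: 1; G–D: 1; G–E: 1; A–C: 1 … (+12 more pairs).
All other pairs contribute 0.
Summing the contributions gives betweenness(F) = 51/2.

51/2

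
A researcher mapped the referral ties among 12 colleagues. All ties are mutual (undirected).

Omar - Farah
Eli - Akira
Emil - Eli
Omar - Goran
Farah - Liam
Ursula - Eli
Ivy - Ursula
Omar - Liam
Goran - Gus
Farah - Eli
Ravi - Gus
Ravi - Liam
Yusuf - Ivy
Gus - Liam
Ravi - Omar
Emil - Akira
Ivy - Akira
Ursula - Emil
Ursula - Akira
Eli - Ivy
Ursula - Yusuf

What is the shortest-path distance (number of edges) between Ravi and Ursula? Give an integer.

One shortest route is Ravi – Omar – Farah – Eli – Ursula, which uses 4 edges, and at distance 3 from Ravi we only reach {Eli}, which does not include Ursula. So d(Ravi,Ursula) = 4.

4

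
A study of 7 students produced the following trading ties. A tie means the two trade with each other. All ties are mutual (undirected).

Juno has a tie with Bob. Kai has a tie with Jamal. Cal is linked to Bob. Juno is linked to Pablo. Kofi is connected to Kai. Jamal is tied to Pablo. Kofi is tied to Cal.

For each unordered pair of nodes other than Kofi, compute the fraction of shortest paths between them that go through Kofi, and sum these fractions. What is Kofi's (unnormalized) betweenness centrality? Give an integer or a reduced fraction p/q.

Pairs whose geodesics pass through Kofi — Jamal–Cal: 1; Kai–Cal: 1; Kai–Bob: 1.
All other pairs contribute 0.
Summing the contributions gives betweenness(Kofi) = 3.

3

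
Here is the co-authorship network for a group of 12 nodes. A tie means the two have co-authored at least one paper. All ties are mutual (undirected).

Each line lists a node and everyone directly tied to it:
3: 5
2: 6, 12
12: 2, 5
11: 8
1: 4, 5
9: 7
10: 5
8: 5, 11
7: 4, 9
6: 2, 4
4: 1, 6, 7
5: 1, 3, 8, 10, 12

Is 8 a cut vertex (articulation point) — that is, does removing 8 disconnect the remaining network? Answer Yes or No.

Removing 8 leaves {1, 2, 3, 4, 5, 6, 7, 9, 10, and 12} with no path to {11}, so the network splits into 2 components. 8 is a cut vertex.

Yes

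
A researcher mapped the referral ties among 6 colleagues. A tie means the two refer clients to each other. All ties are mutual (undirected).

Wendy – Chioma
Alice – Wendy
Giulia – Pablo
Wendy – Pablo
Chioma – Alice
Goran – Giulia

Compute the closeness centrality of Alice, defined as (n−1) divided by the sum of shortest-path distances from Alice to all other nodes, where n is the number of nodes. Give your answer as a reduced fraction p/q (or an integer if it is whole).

5/11

Distances from Alice: Chioma:1, Giulia:3, Goran:4, Pablo:2, Wendy:1. Sum = 11.
n = 6, so closeness = 5/11.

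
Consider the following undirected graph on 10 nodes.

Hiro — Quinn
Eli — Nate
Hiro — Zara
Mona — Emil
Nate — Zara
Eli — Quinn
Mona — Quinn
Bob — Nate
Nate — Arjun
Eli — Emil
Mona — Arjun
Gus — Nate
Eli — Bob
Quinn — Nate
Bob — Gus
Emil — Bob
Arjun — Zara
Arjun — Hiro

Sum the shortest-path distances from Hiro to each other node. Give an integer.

18

Distances from Hiro: Arjun:1, Bob:3, Eli:2, Emil:3, Gus:3, Mona:2, Nate:2, Quinn:1, Zara:1.
Sum = 1 + 3 + 2 + 3 + 3 + 2 + 2 + 1 + 1 = 18.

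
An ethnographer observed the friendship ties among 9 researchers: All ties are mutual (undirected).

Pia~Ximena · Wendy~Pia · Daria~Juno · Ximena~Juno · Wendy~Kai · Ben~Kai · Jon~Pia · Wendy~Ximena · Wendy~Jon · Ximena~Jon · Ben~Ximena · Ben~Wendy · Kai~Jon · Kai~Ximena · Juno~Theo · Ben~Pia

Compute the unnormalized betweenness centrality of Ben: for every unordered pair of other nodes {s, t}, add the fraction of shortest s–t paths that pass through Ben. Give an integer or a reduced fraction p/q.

1/4

Pairs whose geodesics pass through Ben — Kai–Pia: 1/4.
All other pairs contribute 0.
Summing the contributions gives betweenness(Ben) = 1/4.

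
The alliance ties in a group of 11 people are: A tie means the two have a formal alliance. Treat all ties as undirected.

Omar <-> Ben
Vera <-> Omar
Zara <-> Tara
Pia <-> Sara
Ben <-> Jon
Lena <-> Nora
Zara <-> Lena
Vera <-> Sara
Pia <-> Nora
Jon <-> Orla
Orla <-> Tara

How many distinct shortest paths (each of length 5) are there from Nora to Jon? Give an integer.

1

The shortest distance is 5, and the only length-5 path is Nora–Lena–Zara–Tara–Orla–Jon. So there is exactly 1 shortest path.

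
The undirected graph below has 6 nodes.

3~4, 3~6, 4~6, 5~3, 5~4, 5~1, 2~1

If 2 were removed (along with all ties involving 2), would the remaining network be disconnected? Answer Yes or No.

Even without 2, every remaining node can still reach every other (the residual graph is connected), so 2 is not a cut vertex.

No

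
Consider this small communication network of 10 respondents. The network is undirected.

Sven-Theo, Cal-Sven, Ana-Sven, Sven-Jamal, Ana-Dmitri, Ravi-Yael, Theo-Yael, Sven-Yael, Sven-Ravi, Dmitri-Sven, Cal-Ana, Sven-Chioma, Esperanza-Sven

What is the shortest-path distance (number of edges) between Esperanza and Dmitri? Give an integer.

2

One shortest route is Esperanza – Sven – Dmitri, which uses 2 edges, and Esperanza and Dmitri are not directly tied, so nothing shorter exists. So d(Esperanza,Dmitri) = 2.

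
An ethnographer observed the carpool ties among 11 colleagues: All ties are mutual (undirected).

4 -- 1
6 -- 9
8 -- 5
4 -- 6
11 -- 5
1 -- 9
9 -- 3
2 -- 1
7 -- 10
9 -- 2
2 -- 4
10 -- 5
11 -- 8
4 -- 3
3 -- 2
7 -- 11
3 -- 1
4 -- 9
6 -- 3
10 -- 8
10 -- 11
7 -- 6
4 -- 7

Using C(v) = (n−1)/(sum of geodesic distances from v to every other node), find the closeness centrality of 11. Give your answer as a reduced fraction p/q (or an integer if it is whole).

1/2

Distances from 11: 1:3, 2:3, 3:3, 4:2, 5:1, 6:2, 7:1, 8:1, 9:3, 10:1. Sum = 20.
n = 11, so closeness = 10/20 = 1/2.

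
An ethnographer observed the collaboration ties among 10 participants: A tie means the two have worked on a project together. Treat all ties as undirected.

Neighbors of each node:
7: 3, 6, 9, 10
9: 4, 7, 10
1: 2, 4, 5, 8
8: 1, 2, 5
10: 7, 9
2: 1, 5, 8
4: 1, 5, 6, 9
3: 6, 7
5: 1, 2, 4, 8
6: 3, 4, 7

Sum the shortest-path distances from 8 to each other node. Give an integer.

Distances from 8: 1:1, 2:1, 3:4, 4:2, 5:1, 6:3, 7:4, 9:3, 10:4.
Sum = 1 + 1 + 4 + 2 + 1 + 3 + 4 + 3 + 4 = 23.

23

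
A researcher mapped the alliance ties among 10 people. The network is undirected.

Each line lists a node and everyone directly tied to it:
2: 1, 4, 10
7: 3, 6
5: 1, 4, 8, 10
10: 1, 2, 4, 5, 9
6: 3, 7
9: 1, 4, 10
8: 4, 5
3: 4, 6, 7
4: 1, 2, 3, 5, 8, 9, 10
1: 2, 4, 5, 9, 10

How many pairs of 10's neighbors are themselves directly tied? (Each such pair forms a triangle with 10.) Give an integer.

7

10's neighbors: 1, 2, 4, 5, and 9.
Neighbor pairs that are themselves tied: 10–1–2; 10–1–4; 10–1–5; 10–1–9; 10–2–4; 10–4–5; 10–4–9. Each forms one triangle with 10, for 7 in total.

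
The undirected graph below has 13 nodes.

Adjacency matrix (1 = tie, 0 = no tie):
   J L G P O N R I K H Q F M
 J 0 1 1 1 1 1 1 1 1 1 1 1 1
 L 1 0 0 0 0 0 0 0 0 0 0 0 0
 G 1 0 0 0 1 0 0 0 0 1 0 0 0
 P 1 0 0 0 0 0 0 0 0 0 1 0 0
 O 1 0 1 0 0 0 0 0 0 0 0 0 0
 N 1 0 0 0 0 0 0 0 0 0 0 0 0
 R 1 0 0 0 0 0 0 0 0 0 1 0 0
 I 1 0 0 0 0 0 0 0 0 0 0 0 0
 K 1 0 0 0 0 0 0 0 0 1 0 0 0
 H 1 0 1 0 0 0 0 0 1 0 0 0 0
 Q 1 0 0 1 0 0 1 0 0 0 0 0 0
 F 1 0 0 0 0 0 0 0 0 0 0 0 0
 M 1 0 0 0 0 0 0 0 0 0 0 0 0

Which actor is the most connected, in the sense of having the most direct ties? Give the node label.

J

Degrees — F:1, G:3, H:3, I:1, J:12, K:2, L:1, M:1, N:1, O:2, P:2, Q:3, R:2.
The maximum is 12, attained only by J.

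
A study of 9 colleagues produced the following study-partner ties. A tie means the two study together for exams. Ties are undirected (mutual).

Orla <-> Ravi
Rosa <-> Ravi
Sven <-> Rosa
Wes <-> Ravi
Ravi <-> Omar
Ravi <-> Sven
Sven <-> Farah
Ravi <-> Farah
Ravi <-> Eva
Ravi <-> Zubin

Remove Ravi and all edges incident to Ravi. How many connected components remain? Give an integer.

Without Ravi, the remaining ties split the others into: {Farah, Rosa, Sven}; {Omar}; {Eva}; {Zubin}; {Orla}; {Wes}.
That's 6 separate components.

6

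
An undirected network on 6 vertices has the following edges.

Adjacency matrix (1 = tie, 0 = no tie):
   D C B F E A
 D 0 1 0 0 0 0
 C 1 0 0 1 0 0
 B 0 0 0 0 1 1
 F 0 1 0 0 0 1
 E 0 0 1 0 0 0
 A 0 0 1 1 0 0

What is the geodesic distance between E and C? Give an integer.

4

One shortest route is E – B – A – F – C, which uses 4 edges, and at distance 3 from E we only reach {F}, which does not include C. So d(E,C) = 4.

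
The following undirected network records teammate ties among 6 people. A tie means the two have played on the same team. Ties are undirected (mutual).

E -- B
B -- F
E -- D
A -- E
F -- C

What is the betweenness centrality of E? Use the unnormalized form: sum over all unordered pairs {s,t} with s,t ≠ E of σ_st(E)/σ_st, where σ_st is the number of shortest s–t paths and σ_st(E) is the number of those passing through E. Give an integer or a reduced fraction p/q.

7

Pairs whose geodesics pass through E — F–D: 1; F–A: 1; C–D: 1; C–A: 1; D–A: 1; D–B: 1; A–B: 1.
All other pairs contribute 0.
Summing the contributions gives betweenness(E) = 7.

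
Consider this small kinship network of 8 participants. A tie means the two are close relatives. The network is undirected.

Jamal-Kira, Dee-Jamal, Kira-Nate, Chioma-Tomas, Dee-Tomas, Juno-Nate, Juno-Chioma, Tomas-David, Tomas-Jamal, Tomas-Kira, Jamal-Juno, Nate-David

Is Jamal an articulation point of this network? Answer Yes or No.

No

Even without Jamal, every remaining node can still reach every other (the residual graph is connected), so Jamal is not a cut vertex.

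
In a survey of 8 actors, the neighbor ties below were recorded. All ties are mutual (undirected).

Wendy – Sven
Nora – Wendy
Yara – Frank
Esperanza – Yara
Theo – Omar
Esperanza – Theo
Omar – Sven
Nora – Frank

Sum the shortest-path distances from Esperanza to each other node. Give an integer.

16

Distances from Esperanza: Frank:2, Nora:3, Omar:2, Sven:3, Theo:1, Wendy:4, Yara:1.
Sum = 2 + 3 + 2 + 3 + 1 + 4 + 1 = 16.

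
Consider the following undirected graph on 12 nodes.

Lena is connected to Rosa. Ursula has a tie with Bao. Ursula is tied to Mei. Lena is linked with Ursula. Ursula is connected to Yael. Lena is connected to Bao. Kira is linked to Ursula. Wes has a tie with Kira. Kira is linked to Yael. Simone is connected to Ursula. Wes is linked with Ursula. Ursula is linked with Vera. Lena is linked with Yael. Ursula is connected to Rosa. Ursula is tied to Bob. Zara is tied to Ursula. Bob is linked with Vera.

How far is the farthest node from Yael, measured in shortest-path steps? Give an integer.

Distances from Yael: Bao:2, Bob:2, Kira:1, Lena:1, Mei:2, Rosa:2, Simone:2, Ursula:1, Vera:2, Wes:2, Zara:2.
The largest is 2 (to Bob, Mei, Wes, Rosa, Simone, Zara, Vera, and Bao), so the eccentricity of Yael is 2.

2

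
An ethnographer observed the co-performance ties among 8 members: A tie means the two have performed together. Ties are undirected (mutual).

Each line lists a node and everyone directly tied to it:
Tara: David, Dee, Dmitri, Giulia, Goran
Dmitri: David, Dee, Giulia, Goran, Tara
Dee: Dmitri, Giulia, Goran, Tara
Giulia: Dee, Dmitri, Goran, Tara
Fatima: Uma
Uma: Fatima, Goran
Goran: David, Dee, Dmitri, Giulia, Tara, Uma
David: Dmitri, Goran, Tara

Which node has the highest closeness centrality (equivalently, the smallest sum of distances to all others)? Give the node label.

Goran

Farness (sum of distances to all others) for each node — David:12, Dee:11, Dmitri:10, Fatima:18, Giulia:11, Goran:8, Tara:10, Uma:12.
The smallest farness is 8, for Goran, so Goran has the highest closeness.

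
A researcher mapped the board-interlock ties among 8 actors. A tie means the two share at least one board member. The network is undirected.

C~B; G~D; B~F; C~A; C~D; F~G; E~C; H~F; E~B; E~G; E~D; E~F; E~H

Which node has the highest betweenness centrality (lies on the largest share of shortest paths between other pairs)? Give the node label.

E

Unnormalized betweenness of each node: A:0, B:1, C:13/2, D:1, E:15/2, F:3/2, G:1/2, H:0.
E has the largest value, 15/2, making it the main broker — the node through which the most shortest paths run.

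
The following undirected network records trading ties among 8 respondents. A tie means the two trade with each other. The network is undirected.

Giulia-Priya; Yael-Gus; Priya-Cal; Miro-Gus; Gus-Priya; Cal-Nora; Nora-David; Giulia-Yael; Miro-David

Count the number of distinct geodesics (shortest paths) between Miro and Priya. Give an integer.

1

The shortest distance is 2, and the only length-2 path is Miro–Gus–Priya. So there is exactly 1 shortest path.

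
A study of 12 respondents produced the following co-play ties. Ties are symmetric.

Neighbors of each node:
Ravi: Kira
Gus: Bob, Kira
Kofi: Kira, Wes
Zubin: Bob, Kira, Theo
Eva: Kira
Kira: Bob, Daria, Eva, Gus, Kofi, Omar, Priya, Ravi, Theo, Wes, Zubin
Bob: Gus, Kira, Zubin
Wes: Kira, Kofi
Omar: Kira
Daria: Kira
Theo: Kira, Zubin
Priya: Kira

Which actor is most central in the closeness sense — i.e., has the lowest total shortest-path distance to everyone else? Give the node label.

Kira

Farness (sum of distances to all others) for each node — Bob:19, Daria:21, Eva:21, Gus:20, Kira:11, Kofi:20, Omar:21, Priya:21, Ravi:21, Theo:20, Wes:20, Zubin:19.
The smallest farness is 11, for Kira, so Kira has the highest closeness.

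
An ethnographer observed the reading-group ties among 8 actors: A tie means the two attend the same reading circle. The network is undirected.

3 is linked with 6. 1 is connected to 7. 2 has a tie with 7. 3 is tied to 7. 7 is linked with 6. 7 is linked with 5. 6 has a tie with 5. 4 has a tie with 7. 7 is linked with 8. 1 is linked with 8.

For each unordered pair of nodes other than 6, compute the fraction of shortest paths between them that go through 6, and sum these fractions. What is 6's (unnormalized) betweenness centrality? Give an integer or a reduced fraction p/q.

Pairs whose geodesics pass through 6 — 3–5: 1/2.
All other pairs contribute 0.
Summing the contributions gives betweenness(6) = 1/2.

1/2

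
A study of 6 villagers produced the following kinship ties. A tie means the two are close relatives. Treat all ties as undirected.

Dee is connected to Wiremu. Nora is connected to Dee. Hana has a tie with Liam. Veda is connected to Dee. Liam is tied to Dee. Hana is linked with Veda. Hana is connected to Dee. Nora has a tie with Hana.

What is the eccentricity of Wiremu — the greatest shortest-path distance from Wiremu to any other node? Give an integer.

2

Distances from Wiremu: Dee:1, Hana:2, Liam:2, Nora:2, Veda:2.
The largest is 2 (to Veda, Liam, Hana, and Nora), so the eccentricity of Wiremu is 2.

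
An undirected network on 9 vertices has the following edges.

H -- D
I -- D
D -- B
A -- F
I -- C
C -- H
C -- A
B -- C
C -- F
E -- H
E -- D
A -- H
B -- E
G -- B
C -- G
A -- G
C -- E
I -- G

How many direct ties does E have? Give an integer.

E is directly tied to B, C, D, and H. That is 4 neighbors, so the degree of E is 4.

4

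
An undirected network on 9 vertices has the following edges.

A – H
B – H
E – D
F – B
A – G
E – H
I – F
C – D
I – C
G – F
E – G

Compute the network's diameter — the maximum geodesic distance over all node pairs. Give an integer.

4

Eccentricity of each node (its greatest distance to any other): A:4, B:3, C:4, D:3, E:3, F:3, G:3, H:3, I:3.
The maximum eccentricity is 4, realized for instance by the pair C–A via C – D – E – H – A. So the diameter is 4.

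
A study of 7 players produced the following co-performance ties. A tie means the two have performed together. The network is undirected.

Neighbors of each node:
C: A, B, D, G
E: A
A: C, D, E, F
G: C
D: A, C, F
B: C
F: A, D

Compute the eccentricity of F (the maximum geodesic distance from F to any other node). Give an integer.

Distances from F: A:1, B:3, C:2, D:1, E:2, G:3.
The largest is 3 (to B and G), so the eccentricity of F is 3.

3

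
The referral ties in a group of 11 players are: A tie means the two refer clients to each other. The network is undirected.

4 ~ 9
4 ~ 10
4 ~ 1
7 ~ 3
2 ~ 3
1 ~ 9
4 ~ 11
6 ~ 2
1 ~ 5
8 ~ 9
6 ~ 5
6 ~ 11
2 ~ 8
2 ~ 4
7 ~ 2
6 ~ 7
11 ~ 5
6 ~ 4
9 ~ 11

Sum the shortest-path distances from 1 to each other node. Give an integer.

19

Distances from 1: 2:2, 3:3, 4:1, 5:1, 6:2, 7:3, 8:2, 9:1, 10:2, 11:2.
Sum = 2 + 3 + 1 + 1 + 2 + 3 + 2 + 1 + 2 + 2 = 19.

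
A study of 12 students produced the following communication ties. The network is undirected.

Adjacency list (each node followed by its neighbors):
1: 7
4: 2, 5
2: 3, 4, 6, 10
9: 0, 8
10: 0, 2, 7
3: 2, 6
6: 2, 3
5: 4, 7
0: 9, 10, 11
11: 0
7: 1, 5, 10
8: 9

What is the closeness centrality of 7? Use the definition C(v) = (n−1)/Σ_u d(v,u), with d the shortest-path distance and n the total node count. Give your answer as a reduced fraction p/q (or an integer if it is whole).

11/25

Distances from 7: 0:2, 1:1, 2:2, 3:3, 4:2, 5:1, 6:3, 8:4, 9:3, 10:1, 11:3. Sum = 25.
n = 12, so closeness = 11/25.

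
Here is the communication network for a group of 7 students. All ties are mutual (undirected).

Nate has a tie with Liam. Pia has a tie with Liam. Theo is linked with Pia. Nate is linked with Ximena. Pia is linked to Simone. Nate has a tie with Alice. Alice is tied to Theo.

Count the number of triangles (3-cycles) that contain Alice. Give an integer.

Alice's neighbors are Nate and Theo, but none of them are tied to each other, so no triangle contains Alice.

0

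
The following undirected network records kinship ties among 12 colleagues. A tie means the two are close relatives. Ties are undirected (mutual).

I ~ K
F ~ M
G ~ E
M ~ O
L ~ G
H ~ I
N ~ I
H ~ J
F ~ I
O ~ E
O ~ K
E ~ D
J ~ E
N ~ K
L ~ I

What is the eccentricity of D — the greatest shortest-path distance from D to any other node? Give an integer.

Distances from D: E:1, F:4, G:2, H:3, I:4, J:2, K:3, L:3, M:3, N:4, O:2.
The largest is 4 (to I, N, and F), so the eccentricity of D is 4.

4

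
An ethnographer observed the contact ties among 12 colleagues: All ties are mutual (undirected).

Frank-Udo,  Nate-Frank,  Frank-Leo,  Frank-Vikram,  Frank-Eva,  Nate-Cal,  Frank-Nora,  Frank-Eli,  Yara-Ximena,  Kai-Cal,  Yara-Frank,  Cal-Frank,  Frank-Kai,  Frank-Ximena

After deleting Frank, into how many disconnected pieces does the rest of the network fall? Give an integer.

Without Frank, the remaining ties split the others into: {Cal, Kai, Nate}; {Ximena, Yara}; {Eli}; {Nora}; {Vikram}; {Leo}; {Udo}; {Eva}.
That's 8 separate components.

8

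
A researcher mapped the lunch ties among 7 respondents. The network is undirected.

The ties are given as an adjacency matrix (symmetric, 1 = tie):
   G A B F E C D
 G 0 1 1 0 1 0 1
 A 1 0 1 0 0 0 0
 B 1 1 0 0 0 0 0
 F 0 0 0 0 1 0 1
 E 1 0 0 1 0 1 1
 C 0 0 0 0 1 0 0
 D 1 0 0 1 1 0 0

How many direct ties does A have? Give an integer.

A is directly tied to B and G. That is 2 neighbors, so the degree of A is 2.

2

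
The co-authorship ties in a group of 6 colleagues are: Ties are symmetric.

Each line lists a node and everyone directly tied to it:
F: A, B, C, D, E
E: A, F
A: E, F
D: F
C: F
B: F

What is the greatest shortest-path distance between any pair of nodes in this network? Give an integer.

2

Eccentricity of each node (its greatest distance to any other): A:2, B:2, C:2, D:2, E:2, F:1.
The maximum eccentricity is 2, realized for instance by the pair B–A via B – F – A. So the diameter is 2.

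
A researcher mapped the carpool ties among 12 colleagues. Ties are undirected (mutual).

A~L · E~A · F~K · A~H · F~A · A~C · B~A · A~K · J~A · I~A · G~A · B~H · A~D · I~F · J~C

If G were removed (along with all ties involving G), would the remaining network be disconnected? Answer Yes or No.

No

Even without G, every remaining node can still reach every other (the residual graph is connected), so G is not a cut vertex.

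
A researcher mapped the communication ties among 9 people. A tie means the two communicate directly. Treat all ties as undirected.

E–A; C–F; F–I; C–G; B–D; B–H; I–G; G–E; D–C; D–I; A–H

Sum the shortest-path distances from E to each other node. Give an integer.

17

Distances from E: A:1, B:3, C:2, D:3, F:3, G:1, H:2, I:2.
Sum = 1 + 3 + 2 + 3 + 3 + 1 + 2 + 2 = 17.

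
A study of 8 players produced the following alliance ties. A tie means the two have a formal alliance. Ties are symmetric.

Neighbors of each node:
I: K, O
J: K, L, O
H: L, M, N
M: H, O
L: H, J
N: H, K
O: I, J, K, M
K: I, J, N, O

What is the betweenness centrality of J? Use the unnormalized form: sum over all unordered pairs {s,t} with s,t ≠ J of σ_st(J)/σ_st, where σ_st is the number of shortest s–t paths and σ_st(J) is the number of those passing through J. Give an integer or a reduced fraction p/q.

Pairs whose geodesics pass through J — I–L: 2/2; K–L: 1; L–O: 1.
All other pairs contribute 0.
Summing the contributions gives betweenness(J) = 3.

3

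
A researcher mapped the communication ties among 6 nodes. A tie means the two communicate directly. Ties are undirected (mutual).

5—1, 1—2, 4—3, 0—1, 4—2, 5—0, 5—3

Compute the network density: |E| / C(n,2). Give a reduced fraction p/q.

There are 7 edges and 6 nodes, so the maximum possible is C(6,2) = 15.
Density = 7/15.

7/15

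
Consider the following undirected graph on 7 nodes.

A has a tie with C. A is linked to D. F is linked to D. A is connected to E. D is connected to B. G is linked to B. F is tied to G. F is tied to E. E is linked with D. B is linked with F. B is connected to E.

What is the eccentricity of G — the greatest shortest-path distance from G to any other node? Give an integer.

Distances from G: A:3, B:1, C:4, D:2, E:2, F:1.
The largest is 4 (to C), so the eccentricity of G is 4.

4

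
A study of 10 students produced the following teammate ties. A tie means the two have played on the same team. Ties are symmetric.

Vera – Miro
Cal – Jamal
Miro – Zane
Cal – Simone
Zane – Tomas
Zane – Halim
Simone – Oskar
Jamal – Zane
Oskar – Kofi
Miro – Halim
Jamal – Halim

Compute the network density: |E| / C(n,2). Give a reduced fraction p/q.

There are 11 edges and 10 nodes, so the maximum possible is C(10,2) = 45.
Density = 11/45.

11/45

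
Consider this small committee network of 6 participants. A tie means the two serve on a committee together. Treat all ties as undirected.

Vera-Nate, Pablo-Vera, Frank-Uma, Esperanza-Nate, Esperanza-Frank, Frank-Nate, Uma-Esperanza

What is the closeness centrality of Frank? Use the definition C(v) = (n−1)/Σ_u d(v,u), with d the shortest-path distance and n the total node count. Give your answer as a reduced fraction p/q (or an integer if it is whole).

Distances from Frank: Esperanza:1, Nate:1, Pablo:3, Uma:1, Vera:2. Sum = 8.
n = 6, so closeness = 5/8.

5/8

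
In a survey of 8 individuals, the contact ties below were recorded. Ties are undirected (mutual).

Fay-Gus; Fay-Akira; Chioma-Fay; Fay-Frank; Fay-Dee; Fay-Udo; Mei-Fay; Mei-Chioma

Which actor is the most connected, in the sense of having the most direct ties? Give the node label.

Degrees — Akira:1, Chioma:2, Dee:1, Fay:7, Frank:1, Gus:1, Mei:2, Udo:1.
The maximum is 7, attained only by Fay.

Fay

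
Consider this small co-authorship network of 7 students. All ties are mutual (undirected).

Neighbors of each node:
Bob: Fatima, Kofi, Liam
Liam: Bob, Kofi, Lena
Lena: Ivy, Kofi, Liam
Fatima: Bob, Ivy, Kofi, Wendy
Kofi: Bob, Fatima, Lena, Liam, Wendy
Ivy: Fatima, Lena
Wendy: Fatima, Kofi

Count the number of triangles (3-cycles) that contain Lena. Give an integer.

1

Lena's neighbors: Ivy, Kofi, and Liam.
Neighbor pairs that are themselves tied: Lena–Kofi–Liam. Each forms one triangle with Lena, for 1 in total.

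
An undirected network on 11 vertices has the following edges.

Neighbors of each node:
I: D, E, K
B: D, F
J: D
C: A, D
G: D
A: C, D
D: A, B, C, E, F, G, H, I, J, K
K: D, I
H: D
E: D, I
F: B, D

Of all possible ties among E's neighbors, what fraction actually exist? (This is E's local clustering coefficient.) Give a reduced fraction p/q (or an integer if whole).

E's neighbors: D and I (k = 2).
Possible neighbor pairs: C(2,2) = 1. Edges among them: D–I → e = 1.
Clustering(E) = 1/1.

1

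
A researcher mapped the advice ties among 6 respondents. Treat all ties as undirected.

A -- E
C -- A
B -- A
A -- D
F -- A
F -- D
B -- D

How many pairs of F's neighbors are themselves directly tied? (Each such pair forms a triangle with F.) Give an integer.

F's neighbors: A and D.
Neighbor pairs that are themselves tied: F–A–D. Each forms one triangle with F, for 1 in total.

1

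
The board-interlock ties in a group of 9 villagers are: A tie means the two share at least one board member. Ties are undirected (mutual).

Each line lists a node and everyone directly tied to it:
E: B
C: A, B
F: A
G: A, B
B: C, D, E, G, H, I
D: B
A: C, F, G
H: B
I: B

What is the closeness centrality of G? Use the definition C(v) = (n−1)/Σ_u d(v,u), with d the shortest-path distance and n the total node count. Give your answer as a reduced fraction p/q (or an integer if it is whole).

4/7

Distances from G: A:1, B:1, C:2, D:2, E:2, F:2, H:2, I:2. Sum = 14.
n = 9, so closeness = 8/14 = 4/7.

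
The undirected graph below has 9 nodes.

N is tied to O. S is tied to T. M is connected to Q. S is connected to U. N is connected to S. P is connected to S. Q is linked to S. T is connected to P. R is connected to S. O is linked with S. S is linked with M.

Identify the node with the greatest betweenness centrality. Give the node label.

S

Unnormalized betweenness of each node: M:0, N:0, O:0, P:0, Q:0, R:0, S:25, T:0, U:0.
S has the largest value, 25, making it the main broker — the node through which the most shortest paths run.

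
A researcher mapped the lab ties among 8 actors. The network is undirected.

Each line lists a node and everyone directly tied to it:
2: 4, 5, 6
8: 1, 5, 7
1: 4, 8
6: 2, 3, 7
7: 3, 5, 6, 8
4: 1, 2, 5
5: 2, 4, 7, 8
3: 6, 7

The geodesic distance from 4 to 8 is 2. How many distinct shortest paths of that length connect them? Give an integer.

2

The shortest distance is 2. The length-2 paths are: 4–5–8; 4–1–8.
That gives 2 distinct shortest paths.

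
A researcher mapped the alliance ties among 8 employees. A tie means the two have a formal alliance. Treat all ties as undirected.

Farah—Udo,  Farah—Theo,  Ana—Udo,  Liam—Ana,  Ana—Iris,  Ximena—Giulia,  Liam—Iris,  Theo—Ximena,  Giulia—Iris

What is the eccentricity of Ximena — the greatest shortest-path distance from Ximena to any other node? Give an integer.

Distances from Ximena: Ana:3, Farah:2, Giulia:1, Iris:2, Liam:3, Theo:1, Udo:3.
The largest is 3 (to Udo, Ana, and Liam), so the eccentricity of Ximena is 3.

3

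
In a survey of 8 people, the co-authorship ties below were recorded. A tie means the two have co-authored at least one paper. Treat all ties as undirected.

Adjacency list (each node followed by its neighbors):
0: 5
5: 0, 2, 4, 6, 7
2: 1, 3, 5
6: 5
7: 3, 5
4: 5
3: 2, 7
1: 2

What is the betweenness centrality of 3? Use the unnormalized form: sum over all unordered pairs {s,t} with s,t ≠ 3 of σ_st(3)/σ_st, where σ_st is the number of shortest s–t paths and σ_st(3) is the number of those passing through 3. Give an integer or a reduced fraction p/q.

1

Pairs whose geodesics pass through 3 — 7–1: 1/2; 7–2: 1/2.
All other pairs contribute 0.
Summing the contributions gives betweenness(3) = 1.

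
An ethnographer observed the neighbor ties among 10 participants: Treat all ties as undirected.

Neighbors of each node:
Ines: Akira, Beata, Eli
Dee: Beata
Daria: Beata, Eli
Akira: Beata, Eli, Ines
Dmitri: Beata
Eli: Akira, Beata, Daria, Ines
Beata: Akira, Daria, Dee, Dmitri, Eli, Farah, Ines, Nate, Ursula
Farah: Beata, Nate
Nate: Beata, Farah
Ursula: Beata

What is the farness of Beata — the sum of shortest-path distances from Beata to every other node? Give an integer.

9

Distances from Beata: Akira:1, Daria:1, Dee:1, Dmitri:1, Eli:1, Farah:1, Ines:1, Nate:1, Ursula:1.
Sum = 1 + 1 + 1 + 1 + 1 + 1 + 1 + 1 + 1 = 9.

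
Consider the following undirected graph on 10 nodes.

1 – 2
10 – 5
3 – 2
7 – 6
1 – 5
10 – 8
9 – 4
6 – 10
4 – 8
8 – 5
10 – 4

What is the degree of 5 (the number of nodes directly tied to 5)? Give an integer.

5 is directly tied to 1, 8, and 10. That is 3 neighbors, so the degree of 5 is 3.

3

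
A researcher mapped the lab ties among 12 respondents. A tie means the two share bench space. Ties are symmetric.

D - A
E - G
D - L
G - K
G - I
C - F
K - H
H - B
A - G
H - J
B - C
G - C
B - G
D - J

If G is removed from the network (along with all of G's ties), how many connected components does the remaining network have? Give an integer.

Without G, the remaining ties split the others into: {A, B, C, D, F, H, J, K, L}; {I}; {E}.
That's 3 separate components.

3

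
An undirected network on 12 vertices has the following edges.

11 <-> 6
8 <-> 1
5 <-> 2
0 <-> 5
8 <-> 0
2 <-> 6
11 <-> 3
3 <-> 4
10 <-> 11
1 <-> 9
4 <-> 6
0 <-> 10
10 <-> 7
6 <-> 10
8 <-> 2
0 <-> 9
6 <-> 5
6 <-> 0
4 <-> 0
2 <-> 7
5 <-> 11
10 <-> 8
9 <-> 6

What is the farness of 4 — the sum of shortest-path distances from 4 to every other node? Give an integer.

Distances from 4: 0:1, 1:3, 2:2, 3:1, 5:2, 6:1, 7:3, 8:2, 9:2, 10:2, 11:2.
Sum = 1 + 3 + 2 + 1 + 2 + 1 + 3 + 2 + 2 + 2 + 2 = 21.

21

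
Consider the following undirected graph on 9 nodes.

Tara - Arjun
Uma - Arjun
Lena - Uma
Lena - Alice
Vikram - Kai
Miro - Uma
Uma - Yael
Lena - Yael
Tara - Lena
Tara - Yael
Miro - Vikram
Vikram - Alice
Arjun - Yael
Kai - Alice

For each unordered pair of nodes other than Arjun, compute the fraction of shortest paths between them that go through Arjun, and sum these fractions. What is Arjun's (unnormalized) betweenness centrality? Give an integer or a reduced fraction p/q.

Pairs whose geodesics pass through Arjun — Uma–Tara: 1/3; Tara–Miro: 1/3.
All other pairs contribute 0.
Summing the contributions gives betweenness(Arjun) = 2/3.

2/3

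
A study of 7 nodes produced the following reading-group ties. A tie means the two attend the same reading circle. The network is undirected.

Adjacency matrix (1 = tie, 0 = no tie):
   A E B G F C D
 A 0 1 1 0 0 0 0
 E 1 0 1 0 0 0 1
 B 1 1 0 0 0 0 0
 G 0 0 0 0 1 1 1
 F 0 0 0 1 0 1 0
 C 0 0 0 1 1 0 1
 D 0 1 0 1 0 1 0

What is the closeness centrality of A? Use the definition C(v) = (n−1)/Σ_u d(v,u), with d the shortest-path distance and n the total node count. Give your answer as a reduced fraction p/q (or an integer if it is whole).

Distances from A: B:1, C:3, D:2, E:1, F:4, G:3. Sum = 14.
n = 7, so closeness = 6/14 = 3/7.

3/7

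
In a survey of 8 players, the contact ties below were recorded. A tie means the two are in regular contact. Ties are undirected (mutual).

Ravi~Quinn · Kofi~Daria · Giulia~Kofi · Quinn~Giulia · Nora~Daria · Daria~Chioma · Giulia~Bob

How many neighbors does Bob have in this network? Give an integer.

Bob is directly tied to Giulia. That is 1 neighbor, so the degree of Bob is 1.

1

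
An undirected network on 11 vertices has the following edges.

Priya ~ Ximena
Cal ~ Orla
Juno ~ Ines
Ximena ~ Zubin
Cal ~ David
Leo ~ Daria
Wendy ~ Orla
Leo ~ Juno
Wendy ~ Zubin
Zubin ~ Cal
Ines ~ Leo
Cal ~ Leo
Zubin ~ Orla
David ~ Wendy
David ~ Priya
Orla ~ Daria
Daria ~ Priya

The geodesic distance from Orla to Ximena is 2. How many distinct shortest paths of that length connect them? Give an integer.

1

The shortest distance is 2, and the only length-2 path is Orla–Zubin–Ximena. So there is exactly 1 shortest path.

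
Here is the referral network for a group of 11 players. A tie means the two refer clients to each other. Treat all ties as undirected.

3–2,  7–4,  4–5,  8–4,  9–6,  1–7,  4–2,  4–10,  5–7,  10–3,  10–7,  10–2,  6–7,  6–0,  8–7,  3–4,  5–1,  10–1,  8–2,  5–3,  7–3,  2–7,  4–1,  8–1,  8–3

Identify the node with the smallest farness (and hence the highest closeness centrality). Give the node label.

Farness (sum of distances to all others) for each node — 0:26, 1:17, 2:17, 3:16, 4:15, 5:18, 6:17, 7:12, 8:17, 9:26, 10:17.
The smallest farness is 12, for 7, so 7 has the highest closeness.

7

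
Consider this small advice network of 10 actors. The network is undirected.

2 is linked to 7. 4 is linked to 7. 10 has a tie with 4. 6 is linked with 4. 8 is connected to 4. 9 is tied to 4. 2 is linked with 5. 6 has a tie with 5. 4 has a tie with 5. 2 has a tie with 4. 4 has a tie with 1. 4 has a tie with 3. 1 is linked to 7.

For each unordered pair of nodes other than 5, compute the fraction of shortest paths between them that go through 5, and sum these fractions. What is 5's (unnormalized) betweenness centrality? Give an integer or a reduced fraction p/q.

Pairs whose geodesics pass through 5 — 2–6: 1/2.
All other pairs contribute 0.
Summing the contributions gives betweenness(5) = 1/2.

1/2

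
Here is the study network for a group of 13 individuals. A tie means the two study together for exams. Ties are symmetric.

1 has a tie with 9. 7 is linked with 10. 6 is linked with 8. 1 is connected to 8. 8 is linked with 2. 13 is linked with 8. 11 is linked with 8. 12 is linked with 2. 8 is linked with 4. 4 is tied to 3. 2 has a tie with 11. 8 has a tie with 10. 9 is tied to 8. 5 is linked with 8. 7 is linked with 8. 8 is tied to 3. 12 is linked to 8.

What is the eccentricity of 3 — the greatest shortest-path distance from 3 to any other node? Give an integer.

Distances from 3: 1:2, 2:2, 4:1, 5:2, 6:2, 7:2, 8:1, 9:2, 10:2, 11:2, 12:2, 13:2.
The largest is 2 (to 2, 12, 7, 5, 9, 1, 10, 6, 13, and 11), so the eccentricity of 3 is 2.

2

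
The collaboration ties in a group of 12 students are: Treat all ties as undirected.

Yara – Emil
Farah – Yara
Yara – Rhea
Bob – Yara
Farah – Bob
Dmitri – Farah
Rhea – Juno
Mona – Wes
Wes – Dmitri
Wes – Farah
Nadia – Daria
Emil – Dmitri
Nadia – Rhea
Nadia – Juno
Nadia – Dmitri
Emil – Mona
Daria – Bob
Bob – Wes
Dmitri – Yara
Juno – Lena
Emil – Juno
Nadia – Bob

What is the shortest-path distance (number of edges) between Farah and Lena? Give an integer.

4

One shortest route is Farah – Yara – Rhea – Juno – Lena, which uses 4 edges, and at distance 3 from Farah we only reach {Juno}, which does not include Lena. So d(Farah,Lena) = 4.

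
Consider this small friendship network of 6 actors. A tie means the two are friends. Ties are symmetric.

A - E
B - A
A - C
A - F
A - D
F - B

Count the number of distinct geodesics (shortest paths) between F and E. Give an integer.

1

The shortest distance is 2, and the only length-2 path is F–A–E. So there is exactly 1 shortest path.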